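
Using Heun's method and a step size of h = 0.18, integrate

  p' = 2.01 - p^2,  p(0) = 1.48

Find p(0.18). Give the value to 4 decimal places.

Heun: k1 = f(x_n, p_n); k2 = f(x_n + h, p_n + h·k1); p_{n+1} = p_n + (h/2)·(k1 + k2).
x=0.000000, p=1.480000:
  k1 = f(0.000000, 1.480000) = -0.180400
  k2 = f(0.180000, 1.447528) = -0.085337
  p ← 1.480000 + (0.18/2)·(-0.180400 + (-0.085337)) = 1.456084
p(0.18) ≈ 1.4561

1.4561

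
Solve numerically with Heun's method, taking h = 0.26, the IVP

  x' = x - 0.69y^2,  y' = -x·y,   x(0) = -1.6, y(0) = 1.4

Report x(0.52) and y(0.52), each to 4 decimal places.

Heun on (x,y): k1 = f(t_n, state_n); k2 = f(t_n + h, state_n + h·k1); state_{n+1} = state_n + (h/2)·(k1 + k2).
0.000000: (-1.600000, 1.400000)
  k1 = (-2.952400, 2.240000)
  predictor → (-2.367624, 1.982400)
  k2 = (-5.079262, 4.693578)
  → (-2.644116, 2.301365)
0.260000: (-2.644116, 2.301365)
  k1 = (-6.298550, 6.085076)
  predictor → (-4.281739, 3.883485)
  k2 = (-14.687943, 16.628069)
  → (-5.372360, 5.254074)
(x(0.52), y(0.52)) ≈ (-5.3724, 5.2541)

-5.3724, 5.2541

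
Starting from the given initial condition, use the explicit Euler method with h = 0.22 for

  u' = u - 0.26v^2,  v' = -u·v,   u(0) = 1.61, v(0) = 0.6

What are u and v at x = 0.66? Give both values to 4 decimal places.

2.8796, 0.1065

Euler on (u,v): u_{n+1} = u_n + h·u', v_{n+1} = v_n + h·v'.
0.000000: (1.610000, 0.600000); f=(1.516400, -0.966000) → (1.943608, 0.387480)
0.220000: (1.943608, 0.387480); f=(1.904571, -0.753109) → (2.362614, 0.221796)
0.440000: (2.362614, 0.221796); f=(2.349823, -0.524018) → (2.879575, 0.106512)
(u(0.66), v(0.66)) ≈ (2.8796, 0.1065)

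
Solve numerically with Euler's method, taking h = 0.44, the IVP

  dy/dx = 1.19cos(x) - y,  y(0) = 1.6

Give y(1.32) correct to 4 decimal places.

1.0441

Euler: y_{n+1} = y_n + h·f(x_n, y_n).
x=0.000000, y=1.600000: f=-0.410000 → y ← 1.600000 + 0.44·(-0.410000) = 1.419600
x=0.440000, y=1.419600: f=-0.342946 → y ← 1.419600 + 0.44·(-0.342946) = 1.268704
x=0.880000, y=1.268704: f=-0.510494 → y ← 1.268704 + 0.44·(-0.510494) = 1.044087
y(1.32) ≈ 1.0441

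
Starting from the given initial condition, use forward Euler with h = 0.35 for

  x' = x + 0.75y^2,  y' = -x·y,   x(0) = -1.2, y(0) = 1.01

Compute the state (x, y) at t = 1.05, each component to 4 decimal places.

Euler on (x,y): x_{n+1} = x_n + h·x', y_{n+1} = y_n + h·y'.
0.000000: (-1.200000, 1.010000); f=(-0.434925, 1.212000) → (-1.352224, 1.434200)
0.350000: (-1.352224, 1.434200); f=(0.190473, 1.939359) → (-1.285558, 2.112976)
0.700000: (-1.285558, 2.112976); f=(2.062942, 2.716353) → (-0.563528, 3.063699)
(x(1.05), y(1.05)) ≈ (-0.5635, 3.0637)

-0.5635, 3.0637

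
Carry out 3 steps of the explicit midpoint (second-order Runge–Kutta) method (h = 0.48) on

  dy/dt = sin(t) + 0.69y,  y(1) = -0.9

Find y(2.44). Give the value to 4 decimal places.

Midpoint: k1 = f(t_n, y_n); k2 = f(t_n + h/2, y_n + (h/2)·k1); y_{n+1} = y_n + h·k2.
t=1.000000, y=-0.900000:
  k1 = f(1.000000, -0.900000) = 0.220471
  k2 = f(1.240000, -0.847087) = 0.361294
  y ← -0.900000 + 0.48·0.361294 = -0.726579
t=1.480000, y=-0.726579:
  k1 = f(1.480000, -0.726579) = 0.494541
  k2 = f(1.720000, -0.607889) = 0.569446
  y ← -0.726579 + 0.48·0.569446 = -0.453245
t=1.960000, y=-0.453245:
  k1 = f(1.960000, -0.453245) = 0.612473
  k2 = f(2.200000, -0.306251) = 0.597183
  y ← -0.453245 + 0.48·0.597183 = -0.166597
y(2.44) ≈ -0.1666

-0.1666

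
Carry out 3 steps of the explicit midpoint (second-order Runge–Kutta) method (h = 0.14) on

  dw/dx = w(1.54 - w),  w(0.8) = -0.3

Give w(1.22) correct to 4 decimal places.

Midpoint: k1 = f(x_n, w_n); k2 = f(x_n + h/2, w_n + (h/2)·k1); w_{n+1} = w_n + h·k2.
x=0.800000, w=-0.300000:
  k1 = f(0.800000, -0.300000) = -0.552000
  k2 = f(0.870000, -0.338640) = -0.636183
  w ← -0.300000 + 0.14·(-0.636183) = -0.389066
x=0.940000, w=-0.389066:
  k1 = f(0.940000, -0.389066) = -0.750533
  k2 = f(1.010000, -0.441603) = -0.875082
  w ← -0.389066 + 0.14·(-0.875082) = -0.511577
x=1.080000, w=-0.511577:
  k1 = f(1.080000, -0.511577) = -1.049540
  k2 = f(1.150000, -0.585045) = -1.243246
  w ← -0.511577 + 0.14·(-1.243246) = -0.685631
w(1.22) ≈ -0.6856

-0.6856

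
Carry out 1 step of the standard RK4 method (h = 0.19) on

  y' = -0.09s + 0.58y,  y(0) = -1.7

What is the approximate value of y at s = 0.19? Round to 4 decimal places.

-1.8997

RK4: k1 = f(s_n, y_n); k2 = f(s_n + h/2, y_n + (h/2)·k1); k3 = f(s_n + h/2, y_n + (h/2)·k2); k4 = f(s_n + h, y_n + h·k3); y_{n+1} = y_n + (h/6)·(k1 + 2k2 + 2k3 + k4).
s=0.000000, y=-1.700000:
  k1 = f(0.000000, -1.700000) = -0.986000
  k2 = f(0.095000, -1.793670) = -1.048879
  k3 = f(0.095000, -1.799643) = -1.052343
  k4 = f(0.190000, -1.899945) = -1.119068
  y ← -1.700000 + (0.19/6)·(k1 + 2k2 + 2k3 + k4) = -1.899738
y(0.19) ≈ -1.8997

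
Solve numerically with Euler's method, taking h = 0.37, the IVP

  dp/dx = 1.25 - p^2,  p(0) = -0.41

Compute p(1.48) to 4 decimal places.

Euler: p_{n+1} = p_n + h·f(x_n, p_n).
x=0.000000, p=-0.410000: f=1.081900 → p ← -0.410000 + 0.37·1.081900 = -0.009697
x=0.370000, p=-0.009697: f=1.249906 → p ← -0.009697 + 0.37·1.249906 = 0.452768
x=0.740000, p=0.452768: f=1.045001 → p ← 0.452768 + 0.37·1.045001 = 0.839419
x=1.110000, p=0.839419: f=0.545376 → p ← 0.839419 + 0.37·0.545376 = 1.041208
p(1.48) ≈ 1.0412

1.0412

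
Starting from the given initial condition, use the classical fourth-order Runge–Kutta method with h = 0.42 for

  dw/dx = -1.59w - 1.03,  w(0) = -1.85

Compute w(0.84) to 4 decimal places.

RK4: k1 = f(x_n, w_n); k2 = f(x_n + h/2, w_n + (h/2)·k1); k3 = f(x_n + h/2, w_n + (h/2)·k2); k4 = f(x_n + h, w_n + h·k3); w_{n+1} = w_n + (h/6)·(k1 + 2k2 + 2k3 + k4).
x=0.000000, w=-1.850000:
  k1 = f(0.000000, -1.850000) = 1.911500
  k2 = f(0.210000, -1.448585) = 1.273250
  k3 = f(0.210000, -1.582617) = 1.486362
  k4 = f(0.420000, -1.225728) = 0.918908
  w ← -1.850000 + (0.42/6)·(k1 + 2k2 + 2k3 + k4) = -1.265526
x=0.420000, w=-1.265526:
  k1 = f(0.420000, -1.265526) = 0.982186
  k2 = f(0.630000, -1.059267) = 0.654234
  k3 = f(0.630000, -1.128137) = 0.763737
  k4 = f(0.840000, -0.944756) = 0.472162
  w ← -1.265526 + (0.42/6)·(k1 + 2k2 + 2k3 + k4) = -0.965205
w(0.84) ≈ -0.9652

-0.9652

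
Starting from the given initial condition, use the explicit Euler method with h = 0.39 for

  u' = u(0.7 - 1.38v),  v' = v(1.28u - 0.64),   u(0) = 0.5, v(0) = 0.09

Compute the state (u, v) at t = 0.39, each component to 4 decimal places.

Euler on (u,v): u_{n+1} = u_n + h·u', v_{n+1} = v_n + h·v'.
0.000000: (0.500000, 0.090000); f=(0.287900, 0.000000) → (0.612281, 0.090000)
(u(0.39), v(0.39)) ≈ (0.6123, 0.0900)

0.6123, 0.0900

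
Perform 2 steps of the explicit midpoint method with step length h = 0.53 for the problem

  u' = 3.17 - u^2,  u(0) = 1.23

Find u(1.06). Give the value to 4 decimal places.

1.5292

Midpoint: k1 = f(x_n, u_n); k2 = f(x_n + h/2, u_n + (h/2)·k1); u_{n+1} = u_n + h·k2.
x=0.000000, u=1.230000:
  k1 = f(0.000000, 1.230000) = 1.657100
  k2 = f(0.265000, 1.669131) = 0.384000
  u ← 1.230000 + 0.53·0.384000 = 1.433520
x=0.530000, u=1.433520:
  k1 = f(0.530000, 1.433520) = 1.115020
  k2 = f(0.795000, 1.729000) = 0.180558
  u ← 1.433520 + 0.53·0.180558 = 1.529216
u(1.06) ≈ 1.5292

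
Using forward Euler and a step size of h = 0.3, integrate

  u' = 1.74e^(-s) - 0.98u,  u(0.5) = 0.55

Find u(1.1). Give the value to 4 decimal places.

0.7322

Euler: u_{n+1} = u_n + h·f(s_n, u_n).
s=0.500000, u=0.550000: f=0.516363 → u ← 0.550000 + 0.3·0.516363 = 0.704909
s=0.800000, u=0.704909: f=0.091022 → u ← 0.704909 + 0.3·0.091022 = 0.732215
u(1.1) ≈ 0.7322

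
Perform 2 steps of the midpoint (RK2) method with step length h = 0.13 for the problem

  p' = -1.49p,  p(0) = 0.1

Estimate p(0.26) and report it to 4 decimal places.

Midpoint: k1 = f(x_n, p_n); k2 = f(x_n + h/2, p_n + (h/2)·k1); p_{n+1} = p_n + h·k2.
x=0.000000, p=0.100000:
  k1 = f(0.000000, 0.100000) = -0.149000
  k2 = f(0.065000, 0.090315) = -0.134569
  p ← 0.100000 + 0.13·(-0.134569) = 0.082506
x=0.130000, p=0.082506:
  k1 = f(0.130000, 0.082506) = -0.122934
  k2 = f(0.195000, 0.074515) = -0.111028
  p ← 0.082506 + 0.13·(-0.111028) = 0.068072
p(0.26) ≈ 0.0681

0.0681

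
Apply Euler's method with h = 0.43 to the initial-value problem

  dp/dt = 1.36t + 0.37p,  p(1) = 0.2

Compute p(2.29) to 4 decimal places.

Euler: p_{n+1} = p_n + h·f(t_n, p_n).
t=1.000000, p=0.200000: f=1.434000 → p ← 0.200000 + 0.43·1.434000 = 0.816620
t=1.430000, p=0.816620: f=2.246949 → p ← 0.816620 + 0.43·2.246949 = 1.782808
t=1.860000, p=1.782808: f=3.189239 → p ← 1.782808 + 0.43·3.189239 = 3.154181
p(2.29) ≈ 3.1542

3.1542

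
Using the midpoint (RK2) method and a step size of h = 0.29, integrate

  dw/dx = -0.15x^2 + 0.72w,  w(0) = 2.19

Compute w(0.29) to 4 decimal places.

Midpoint: k1 = f(x_n, w_n); k2 = f(x_n + h/2, w_n + (h/2)·k1); w_{n+1} = w_n + h·k2.
x=0.000000, w=2.190000:
  k1 = f(0.000000, 2.190000) = 1.576800
  k2 = f(0.145000, 2.418636) = 1.738264
  w ← 2.190000 + 0.29·1.738264 = 2.694097
w(0.29) ≈ 2.6941

2.6941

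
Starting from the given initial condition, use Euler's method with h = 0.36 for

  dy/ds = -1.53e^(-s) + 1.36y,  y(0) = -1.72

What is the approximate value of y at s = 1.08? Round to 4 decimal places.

Euler: y_{n+1} = y_n + h·f(s_n, y_n).
s=0.000000, y=-1.720000: f=-3.869200 → y ← -1.720000 + 0.36·(-3.869200) = -3.112912
s=0.360000, y=-3.112912: f=-5.301005 → y ← -3.112912 + 0.36·(-5.301005) = -5.021274
s=0.720000, y=-5.021274: f=-7.573663 → y ← -5.021274 + 0.36·(-7.573663) = -7.747793
y(1.08) ≈ -7.7478

-7.7478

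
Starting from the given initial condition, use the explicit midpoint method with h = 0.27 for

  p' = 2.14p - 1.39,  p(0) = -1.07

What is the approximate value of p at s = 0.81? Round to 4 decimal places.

-8.4830

Midpoint: k1 = f(s_n, p_n); k2 = f(s_n + h/2, p_n + (h/2)·k1); p_{n+1} = p_n + h·k2.
s=0.000000, p=-1.070000:
  k1 = f(0.000000, -1.070000) = -3.679800
  k2 = f(0.135000, -1.566773) = -4.742894
  p ← -1.070000 + 0.27·(-4.742894) = -2.350581
s=0.270000, p=-2.350581:
  k1 = f(0.270000, -2.350581) = -6.420244
  k2 = f(0.405000, -3.217314) = -8.275053
  p ← -2.350581 + 0.27·(-8.275053) = -4.584846
s=0.540000, p=-4.584846:
  k1 = f(0.540000, -4.584846) = -11.201570
  k2 = f(0.675000, -6.097058) = -14.437703
  p ← -4.584846 + 0.27·(-14.437703) = -8.483026
p(0.81) ≈ -8.4830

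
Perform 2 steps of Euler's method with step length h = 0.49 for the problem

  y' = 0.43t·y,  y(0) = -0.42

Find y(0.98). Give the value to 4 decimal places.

Euler: y_{n+1} = y_n + h·f(t_n, y_n).
t=0.000000, y=-0.420000: f=0.000000 → y ← -0.420000 + 0.49·0.000000 = -0.420000
t=0.490000, y=-0.420000: f=-0.088494 → y ← -0.420000 + 0.49·(-0.088494) = -0.463362
y(0.98) ≈ -0.4634

-0.4634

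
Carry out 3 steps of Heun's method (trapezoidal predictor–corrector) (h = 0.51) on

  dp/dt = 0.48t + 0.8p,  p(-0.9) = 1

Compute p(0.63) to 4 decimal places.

Heun: k1 = f(t_n, p_n); k2 = f(t_n + h, p_n + h·k1); p_{n+1} = p_n + (h/2)·(k1 + k2).
t=-0.900000, p=1.000000:
  k1 = f(-0.900000, 1.000000) = 0.368000
  k2 = f(-0.390000, 1.187680) = 0.762944
  p ← 1.000000 + (0.51/2)·(0.368000 + 0.762944) = 1.288391
t=-0.390000, p=1.288391:
  k1 = f(-0.390000, 1.288391) = 0.843513
  k2 = f(0.120000, 1.718582) = 1.432466
  p ← 1.288391 + (0.51/2)·(0.843513 + 1.432466) = 1.868765
t=0.120000, p=1.868765:
  k1 = f(0.120000, 1.868765) = 1.552612
  k2 = f(0.630000, 2.660597) = 2.430878
  p ← 1.868765 + (0.51/2)·(1.552612 + 2.430878) = 2.884555
p(0.63) ≈ 2.8846

2.8846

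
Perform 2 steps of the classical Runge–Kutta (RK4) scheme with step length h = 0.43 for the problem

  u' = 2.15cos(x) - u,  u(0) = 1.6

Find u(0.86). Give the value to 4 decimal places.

RK4: k1 = f(x_n, u_n); k2 = f(x_n + h/2, u_n + (h/2)·k1); k3 = f(x_n + h/2, u_n + (h/2)·k2); k4 = f(x_n + h, u_n + h·k3); u_{n+1} = u_n + (h/6)·(k1 + 2k2 + 2k3 + k4).
x=0.000000, u=1.600000:
  k1 = f(0.000000, 1.600000) = 0.550000
  k2 = f(0.215000, 1.718250) = 0.382249
  k3 = f(0.215000, 1.682184) = 0.418316
  k4 = f(0.430000, 1.779876) = 0.174401
  u ← 1.600000 + (0.43/6)·(k1 + 2k2 + 2k3 + k4) = 1.766663
x=0.430000, u=1.766663:
  k1 = f(0.430000, 1.766663) = 0.187613
  k2 = f(0.645000, 1.807000) = -0.088935
  k3 = f(0.645000, 1.747542) = -0.029477
  k4 = f(0.860000, 1.753988) = -0.351247
  u ← 1.766663 + (0.43/6)·(k1 + 2k2 + 2k3 + k4) = 1.737963
u(0.86) ≈ 1.7380

1.7380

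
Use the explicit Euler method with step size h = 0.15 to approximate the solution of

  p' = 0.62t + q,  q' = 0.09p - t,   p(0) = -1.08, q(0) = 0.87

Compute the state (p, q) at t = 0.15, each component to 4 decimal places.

Euler on (p,q): p_{n+1} = p_n + h·p', q_{n+1} = q_n + h·q'.
0.000000: (-1.080000, 0.870000); f=(0.870000, -0.097200) → (-0.949500, 0.855420)
(p(0.15), q(0.15)) ≈ (-0.9495, 0.8554)

-0.9495, 0.8554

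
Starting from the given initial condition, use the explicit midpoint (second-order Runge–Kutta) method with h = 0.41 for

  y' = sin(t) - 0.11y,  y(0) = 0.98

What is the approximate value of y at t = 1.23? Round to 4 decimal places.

Midpoint: k1 = f(t_n, y_n); k2 = f(t_n + h/2, y_n + (h/2)·k1); y_{n+1} = y_n + h·k2.
t=0.000000, y=0.980000:
  k1 = f(0.000000, 0.980000) = -0.107800
  k2 = f(0.205000, 0.957901) = 0.098198
  y ← 0.980000 + 0.41·0.098198 = 1.020261
t=0.410000, y=1.020261:
  k1 = f(0.410000, 1.020261) = 0.286381
  k2 = f(0.615000, 1.078969) = 0.458272
  y ← 1.020261 + 0.41·0.458272 = 1.208153
t=0.820000, y=1.208153:
  k1 = f(0.820000, 1.208153) = 0.598249
  k2 = f(1.025000, 1.330794) = 0.708327
  y ← 1.208153 + 0.41·0.708327 = 1.498567
y(1.23) ≈ 1.4986

1.4986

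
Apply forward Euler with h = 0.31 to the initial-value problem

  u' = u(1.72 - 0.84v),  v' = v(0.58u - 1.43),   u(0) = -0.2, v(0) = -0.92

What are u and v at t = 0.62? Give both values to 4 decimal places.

-0.5878, -0.2362

Euler on (u,v): u_{n+1} = u_n + h·u', v_{n+1} = v_n + h·v'.
0.000000: (-0.200000, -0.920000); f=(-0.498560, 1.422320) → (-0.354554, -0.479081)
0.310000: (-0.354554, -0.479081); f=(-0.752514, 0.783604) → (-0.587833, -0.236163)
(u(0.62), v(0.62)) ≈ (-0.5878, -0.2362)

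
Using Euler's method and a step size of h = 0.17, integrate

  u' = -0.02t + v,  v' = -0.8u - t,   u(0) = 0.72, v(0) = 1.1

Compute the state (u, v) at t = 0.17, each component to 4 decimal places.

0.9070, 1.0021

Euler on (u,v): u_{n+1} = u_n + h·u', v_{n+1} = v_n + h·v'.
0.000000: (0.720000, 1.100000); f=(1.100000, -0.576000) → (0.907000, 1.002080)
(u(0.17), v(0.17)) ≈ (0.9070, 1.0021)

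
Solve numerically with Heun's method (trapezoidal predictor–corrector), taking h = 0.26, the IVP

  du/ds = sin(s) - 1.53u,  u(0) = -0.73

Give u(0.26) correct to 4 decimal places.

Heun: k1 = f(s_n, u_n); k2 = f(s_n + h, u_n + h·k1); u_{n+1} = u_n + (h/2)·(k1 + k2).
s=0.000000, u=-0.730000:
  k1 = f(0.000000, -0.730000) = 1.116900
  k2 = f(0.260000, -0.439606) = 0.929678
  u ← -0.730000 + (0.26/2)·(1.116900 + 0.929678) = -0.463945
u(0.26) ≈ -0.4639

-0.4639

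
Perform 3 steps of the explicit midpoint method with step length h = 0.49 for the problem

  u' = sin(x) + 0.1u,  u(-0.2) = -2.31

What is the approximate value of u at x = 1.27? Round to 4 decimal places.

-1.9607

Midpoint: k1 = f(x_n, u_n); k2 = f(x_n + h/2, u_n + (h/2)·k1); u_{n+1} = u_n + h·k2.
x=-0.200000, u=-2.310000:
  k1 = f(-0.200000, -2.310000) = -0.429669
  k2 = f(0.045000, -2.415269) = -0.196542
  u ← -2.310000 + 0.49·(-0.196542) = -2.406306
x=0.290000, u=-2.406306:
  k1 = f(0.290000, -2.406306) = 0.045322
  k2 = f(0.535000, -2.395202) = 0.270321
  u ← -2.406306 + 0.49·0.270321 = -2.273848
x=0.780000, u=-2.273848:
  k1 = f(0.780000, -2.273848) = 0.475895
  k2 = f(1.025000, -2.157254) = 0.638989
  u ← -2.273848 + 0.49·0.638989 = -1.960744
u(1.27) ≈ -1.9607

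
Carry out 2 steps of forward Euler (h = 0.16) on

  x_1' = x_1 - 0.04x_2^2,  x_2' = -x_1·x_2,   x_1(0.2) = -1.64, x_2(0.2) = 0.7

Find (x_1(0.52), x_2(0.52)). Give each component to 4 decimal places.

-2.2154, 1.1531

Euler on (x_1,x_2): x_1_{n+1} = x_1_n + h·x_1', x_2_{n+1} = x_2_n + h·x_2'.
0.200000: (-1.640000, 0.700000); f=(-1.659600, 1.148000) → (-1.905536, 0.883680)
0.360000: (-1.905536, 0.883680); f=(-1.936772, 1.683884) → (-2.215419, 1.153101)
(x_1(0.52), x_2(0.52)) ≈ (-2.2154, 1.1531)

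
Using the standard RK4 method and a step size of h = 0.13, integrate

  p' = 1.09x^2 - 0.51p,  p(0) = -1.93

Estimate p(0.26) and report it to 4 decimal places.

-1.6841

RK4: k1 = f(x_n, p_n); k2 = f(x_n + h/2, p_n + (h/2)·k1); k3 = f(x_n + h/2, p_n + (h/2)·k2); k4 = f(x_n + h, p_n + h·k3); p_{n+1} = p_n + (h/6)·(k1 + 2k2 + 2k3 + k4).
x=0.000000, p=-1.930000:
  k1 = f(0.000000, -1.930000) = 0.984300
  k2 = f(0.065000, -1.866020) = 0.956276
  k3 = f(0.065000, -1.867842) = 0.957205
  k4 = f(0.130000, -1.805563) = 0.939258
  p ← -1.930000 + (0.13/6)·(k1 + 2k2 + 2k3 + k4) = -1.805405
x=0.130000, p=-1.805405:
  k1 = f(0.130000, -1.805405) = 0.939178
  k2 = f(0.195000, -1.744359) = 0.931070
  k3 = f(0.195000, -1.744886) = 0.931339
  k4 = f(0.260000, -1.684331) = 0.932693
  p ← -1.805405 + (0.13/6)·(k1 + 2k2 + 2k3 + k4) = -1.684144
p(0.26) ≈ -1.6841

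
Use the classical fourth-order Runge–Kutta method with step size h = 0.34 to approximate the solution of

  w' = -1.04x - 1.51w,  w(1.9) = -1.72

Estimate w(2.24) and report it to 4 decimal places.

-1.6061

RK4: k1 = f(x_n, w_n); k2 = f(x_n + h/2, w_n + (h/2)·k1); k3 = f(x_n + h/2, w_n + (h/2)·k2); k4 = f(x_n + h, w_n + h·k3); w_{n+1} = w_n + (h/6)·(k1 + 2k2 + 2k3 + k4).
x=1.900000, w=-1.720000:
  k1 = f(1.900000, -1.720000) = 0.621200
  k2 = f(2.070000, -1.614396) = 0.284938
  k3 = f(2.070000, -1.671561) = 0.371256
  k4 = f(2.240000, -1.593773) = 0.076997
  w ← -1.720000 + (0.34/6)·(k1 + 2k2 + 2k3 + k4) = -1.606067
w(2.24) ≈ -1.6061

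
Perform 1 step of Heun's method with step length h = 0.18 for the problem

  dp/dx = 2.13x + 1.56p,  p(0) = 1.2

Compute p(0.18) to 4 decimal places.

Heun: k1 = f(x_n, p_n); k2 = f(x_n + h, p_n + h·k1); p_{n+1} = p_n + (h/2)·(k1 + k2).
x=0.000000, p=1.200000:
  k1 = f(0.000000, 1.200000) = 1.872000
  k2 = f(0.180000, 1.536960) = 2.781058
  p ← 1.200000 + (0.18/2)·(1.872000 + 2.781058) = 1.618775
p(0.18) ≈ 1.6188

1.6188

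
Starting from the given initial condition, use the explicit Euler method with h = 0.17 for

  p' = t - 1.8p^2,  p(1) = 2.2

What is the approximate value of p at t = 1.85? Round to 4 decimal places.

Euler: p_{n+1} = p_n + h·f(t_n, p_n).
t=1.000000, p=2.200000: f=-7.712000 → p ← 2.200000 + 0.17·(-7.712000) = 0.888960
t=1.170000, p=0.888960: f=-0.252450 → p ← 0.888960 + 0.17·(-0.252450) = 0.846044
t=1.340000, p=0.846044: f=0.051579 → p ← 0.846044 + 0.17·0.051579 = 0.854812
t=1.510000, p=0.854812: f=0.194734 → p ← 0.854812 + 0.17·0.194734 = 0.887917
t=1.680000, p=0.887917: f=0.260887 → p ← 0.887917 + 0.17·0.260887 = 0.932267
p(1.85) ≈ 0.9323

0.9323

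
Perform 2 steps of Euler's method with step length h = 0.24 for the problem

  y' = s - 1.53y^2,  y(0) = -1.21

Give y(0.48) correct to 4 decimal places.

-2.8115

Euler: y_{n+1} = y_n + h·f(s_n, y_n).
s=0.000000, y=-1.210000: f=-2.240073 → y ← -1.210000 + 0.24·(-2.240073) = -1.747618
s=0.240000, y=-1.747618: f=-4.432876 → y ← -1.747618 + 0.24·(-4.432876) = -2.811508
y(0.48) ≈ -2.8115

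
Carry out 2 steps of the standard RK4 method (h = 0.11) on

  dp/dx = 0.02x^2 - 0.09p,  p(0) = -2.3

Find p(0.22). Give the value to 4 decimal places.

RK4: k1 = f(x_n, p_n); k2 = f(x_n + h/2, p_n + (h/2)·k1); k3 = f(x_n + h/2, p_n + (h/2)·k2); k4 = f(x_n + h, p_n + h·k3); p_{n+1} = p_n + (h/6)·(k1 + 2k2 + 2k3 + k4).
x=0.000000, p=-2.300000:
  k1 = f(0.000000, -2.300000) = 0.207000
  k2 = f(0.055000, -2.288615) = 0.206036
  k3 = f(0.055000, -2.288668) = 0.206041
  k4 = f(0.110000, -2.277336) = 0.205202
  p ← -2.300000 + (0.11/6)·(k1 + 2k2 + 2k3 + k4) = -2.277333
x=0.110000, p=-2.277333:
  k1 = f(0.110000, -2.277333) = 0.205202
  k2 = f(0.165000, -2.266047) = 0.204489
  k3 = f(0.165000, -2.266087) = 0.204492
  k4 = f(0.220000, -2.254839) = 0.203904
  p ← -2.277333 + (0.11/6)·(k1 + 2k2 + 2k3 + k4) = -2.254837
p(0.22) ≈ -2.2548

-2.2548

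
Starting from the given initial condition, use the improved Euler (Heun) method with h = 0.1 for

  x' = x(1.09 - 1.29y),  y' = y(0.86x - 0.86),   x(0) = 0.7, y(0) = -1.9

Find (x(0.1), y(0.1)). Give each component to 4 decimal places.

Heun on (x,y): k1 = f(t_n, state_n); k2 = f(t_n + h, state_n + h·k1); state_{n+1} = state_n + (h/2)·(k1 + k2).
0.000000: (0.700000, -1.900000)
  k1 = (2.478700, 0.490200)
  predictor → (0.947870, -1.850980)
  k2 = (3.296468, 0.082983)
  → (0.988758, -1.871341)
(x(0.1), y(0.1)) ≈ (0.9888, -1.8713)

0.9888, -1.8713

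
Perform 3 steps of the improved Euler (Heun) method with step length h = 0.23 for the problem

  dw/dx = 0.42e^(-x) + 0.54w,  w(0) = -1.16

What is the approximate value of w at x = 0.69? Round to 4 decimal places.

-1.4217

Heun: k1 = f(x_n, w_n); k2 = f(x_n + h, w_n + h·k1); w_{n+1} = w_n + (h/2)·(k1 + k2).
x=0.000000, w=-1.160000:
  k1 = f(0.000000, -1.160000) = -0.206400
  k2 = f(0.230000, -1.207472) = -0.318331
  w ← -1.160000 + (0.23/2)·(-0.206400 + (-0.318331)) = -1.220344
x=0.230000, w=-1.220344:
  k1 = f(0.230000, -1.220344) = -0.325282
  k2 = f(0.460000, -1.295159) = -0.434247
  w ← -1.220344 + (0.23/2)·(-0.325282 + (-0.434247)) = -1.307690
x=0.460000, w=-1.307690:
  k1 = f(0.460000, -1.307690) = -0.441013
  k2 = f(0.690000, -1.409123) = -0.550264
  w ← -1.307690 + (0.23/2)·(-0.441013 + (-0.550264)) = -1.421687
w(0.69) ≈ -1.4217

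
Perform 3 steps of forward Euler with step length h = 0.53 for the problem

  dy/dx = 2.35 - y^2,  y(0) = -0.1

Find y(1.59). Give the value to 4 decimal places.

1.4165

Euler: y_{n+1} = y_n + h·f(x_n, y_n).
x=0.000000, y=-0.100000: f=2.340000 → y ← -0.100000 + 0.53·2.340000 = 1.140200
x=0.530000, y=1.140200: f=1.049944 → y ← 1.140200 + 0.53·1.049944 = 1.696670
x=1.060000, y=1.696670: f=-0.528690 → y ← 1.696670 + 0.53·(-0.528690) = 1.416465
y(1.59) ≈ 1.4165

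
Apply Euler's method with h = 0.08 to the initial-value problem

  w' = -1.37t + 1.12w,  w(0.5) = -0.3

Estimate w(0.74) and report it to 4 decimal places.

Euler: w_{n+1} = w_n + h·f(t_n, w_n).
t=0.500000, w=-0.300000: f=-1.021000 → w ← -0.300000 + 0.08·(-1.021000) = -0.381680
t=0.580000, w=-0.381680: f=-1.222082 → w ← -0.381680 + 0.08·(-1.222082) = -0.479447
t=0.660000, w=-0.479447: f=-1.441180 → w ← -0.479447 + 0.08·(-1.441180) = -0.594741
w(0.74) ≈ -0.5947

-0.5947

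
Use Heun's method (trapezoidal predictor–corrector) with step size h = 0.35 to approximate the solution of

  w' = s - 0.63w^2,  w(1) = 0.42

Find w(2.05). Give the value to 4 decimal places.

Heun: k1 = f(s_n, w_n); k2 = f(s_n + h, w_n + h·k1); w_{n+1} = w_n + (h/2)·(k1 + k2).
s=1.000000, w=0.420000:
  k1 = f(1.000000, 0.420000) = 0.888868
  k2 = f(1.350000, 0.731104) = 1.013257
  w ← 0.420000 + (0.35/2)·(0.888868 + 1.013257) = 0.752872
s=1.350000, w=0.752872:
  k1 = f(1.350000, 0.752872) = 0.992906
  k2 = f(1.700000, 1.100389) = 0.937161
  w ← 0.752872 + (0.35/2)·(0.992906 + 0.937161) = 1.090634
s=1.700000, w=1.090634:
  k1 = f(1.700000, 1.090634) = 0.950627
  k2 = f(2.050000, 1.423353) = 0.773662
  w ← 1.090634 + (0.35/2)·(0.950627 + 0.773662) = 1.392384
w(2.05) ≈ 1.3924

1.3924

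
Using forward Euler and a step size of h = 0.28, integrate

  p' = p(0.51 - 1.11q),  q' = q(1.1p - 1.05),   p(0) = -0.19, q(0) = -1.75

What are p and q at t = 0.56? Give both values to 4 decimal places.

-0.4791, -0.6881

Euler on (p,q): p_{n+1} = p_n + h·p', q_{n+1} = q_n + h·q'.
0.000000: (-0.190000, -1.750000); f=(-0.465975, 2.203250) → (-0.320473, -1.133090)
0.280000: (-0.320473, -1.133090); f=(-0.566510, 1.589182) → (-0.479096, -0.688119)
(p(0.56), q(0.56)) ≈ (-0.4791, -0.6881)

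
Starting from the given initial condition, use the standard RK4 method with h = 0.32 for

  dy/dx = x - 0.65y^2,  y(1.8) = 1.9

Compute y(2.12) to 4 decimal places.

1.8192

RK4: k1 = f(x_n, y_n); k2 = f(x_n + h/2, y_n + (h/2)·k1); k3 = f(x_n + h/2, y_n + (h/2)·k2); k4 = f(x_n + h, y_n + h·k3); y_{n+1} = y_n + (h/6)·(k1 + 2k2 + 2k3 + k4).
x=1.800000, y=1.900000:
  k1 = f(1.800000, 1.900000) = -0.546500
  k2 = f(1.960000, 1.812560) = -0.175493
  k3 = f(1.960000, 1.871921) = -0.317658
  k4 = f(2.120000, 1.798350) = 0.017860
  y ← 1.900000 + (0.32/6)·(k1 + 2k2 + 2k3 + k4) = 1.819203
y(2.12) ≈ 1.8192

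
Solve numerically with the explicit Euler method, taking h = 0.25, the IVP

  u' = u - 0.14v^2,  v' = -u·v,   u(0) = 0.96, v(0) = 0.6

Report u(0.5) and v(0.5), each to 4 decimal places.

1.4770, 0.3206

Euler on (u,v): u_{n+1} = u_n + h·u', v_{n+1} = v_n + h·v'.
0.000000: (0.960000, 0.600000); f=(0.909600, -0.576000) → (1.187400, 0.456000)
0.250000: (1.187400, 0.456000); f=(1.158289, -0.541454) → (1.476972, 0.320636)
(u(0.5), v(0.5)) ≈ (1.4770, 0.3206)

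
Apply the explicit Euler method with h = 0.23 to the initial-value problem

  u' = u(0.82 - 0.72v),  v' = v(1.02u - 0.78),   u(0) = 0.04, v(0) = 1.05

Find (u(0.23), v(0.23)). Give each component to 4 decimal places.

0.0406, 0.8715

Euler on (u,v): u_{n+1} = u_n + h·u', v_{n+1} = v_n + h·v'.
0.000000: (0.040000, 1.050000); f=(0.002560, -0.776160) → (0.040589, 0.871483)
(u(0.23), v(0.23)) ≈ (0.0406, 0.8715)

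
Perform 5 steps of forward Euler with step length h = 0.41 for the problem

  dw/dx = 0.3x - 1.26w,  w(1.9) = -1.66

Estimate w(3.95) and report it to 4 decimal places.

0.7007

Euler: w_{n+1} = w_n + h·f(x_n, w_n).
x=1.900000, w=-1.660000: f=2.661600 → w ← -1.660000 + 0.41·2.661600 = -0.568744
x=2.310000, w=-0.568744: f=1.409617 → w ← -0.568744 + 0.41·1.409617 = 0.009199
x=2.720000, w=0.009199: f=0.804409 → w ← 0.009199 + 0.41·0.804409 = 0.339007
x=3.130000, w=0.339007: f=0.511851 → w ← 0.339007 + 0.41·0.511851 = 0.548866
x=3.540000, w=0.548866: f=0.370429 → w ← 0.548866 + 0.41·0.370429 = 0.700742
w(3.95) ≈ 0.7007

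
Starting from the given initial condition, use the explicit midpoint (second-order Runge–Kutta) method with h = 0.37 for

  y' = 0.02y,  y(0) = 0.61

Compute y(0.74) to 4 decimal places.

0.6191

Midpoint: k1 = f(s_n, y_n); k2 = f(s_n + h/2, y_n + (h/2)·k1); y_{n+1} = y_n + h·k2.
s=0.000000, y=0.610000:
  k1 = f(0.000000, 0.610000) = 0.012200
  k2 = f(0.185000, 0.612257) = 0.012245
  y ← 0.610000 + 0.37·0.012245 = 0.614531
s=0.370000, y=0.614531:
  k1 = f(0.370000, 0.614531) = 0.012291
  k2 = f(0.555000, 0.616804) = 0.012336
  y ← 0.614531 + 0.37·0.012336 = 0.619095
y(0.74) ≈ 0.6191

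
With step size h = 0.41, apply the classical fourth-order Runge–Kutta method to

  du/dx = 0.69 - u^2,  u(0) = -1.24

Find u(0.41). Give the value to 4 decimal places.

RK4: k1 = f(x_n, u_n); k2 = f(x_n + h/2, u_n + (h/2)·k1); k3 = f(x_n + h/2, u_n + (h/2)·k2); k4 = f(x_n + h, u_n + h·k3); u_{n+1} = u_n + (h/6)·(k1 + 2k2 + 2k3 + k4).
x=0.000000, u=-1.240000:
  k1 = f(0.000000, -1.240000) = -0.847600
  k2 = f(0.205000, -1.413758) = -1.308712
  k3 = f(0.205000, -1.508286) = -1.584926
  k4 = f(0.410000, -1.889820) = -2.881419
  u ← -1.240000 + (0.41/6)·(k1 + 2k2 + 2k3 + k4) = -1.890280
u(0.41) ≈ -1.8903

-1.8903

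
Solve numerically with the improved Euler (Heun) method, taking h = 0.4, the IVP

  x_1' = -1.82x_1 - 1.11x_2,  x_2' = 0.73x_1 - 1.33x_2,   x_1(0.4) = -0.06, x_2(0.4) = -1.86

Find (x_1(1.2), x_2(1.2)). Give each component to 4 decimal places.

0.2984, -0.5254

Heun on (x_1,x_2): k1 = f(s_n, state_n); k2 = f(s_n + h, state_n + h·k1); state_{n+1} = state_n + (h/2)·(k1 + k2).
0.400000: (-0.060000, -1.860000)
  k1 = (2.173800, 2.430000)
  predictor → (0.809520, -0.888000)
  k2 = (-0.487646, 1.771990)
  → (0.277231, -1.019602)
0.800000: (0.277231, -1.019602)
  k1 = (0.627198, 1.558449)
  predictor → (0.528110, -0.396222)
  k2 = (-0.521353, 0.912496)
  → (0.298400, -0.525413)
(x_1(1.2), x_2(1.2)) ≈ (0.2984, -0.5254)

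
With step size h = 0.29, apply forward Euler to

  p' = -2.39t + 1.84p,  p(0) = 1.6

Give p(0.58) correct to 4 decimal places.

3.5621

Euler: p_{n+1} = p_n + h·f(t_n, p_n).
t=0.000000, p=1.600000: f=2.944000 → p ← 1.600000 + 0.29·2.944000 = 2.453760
t=0.290000, p=2.453760: f=3.821818 → p ← 2.453760 + 0.29·3.821818 = 3.562087
p(0.58) ≈ 3.5621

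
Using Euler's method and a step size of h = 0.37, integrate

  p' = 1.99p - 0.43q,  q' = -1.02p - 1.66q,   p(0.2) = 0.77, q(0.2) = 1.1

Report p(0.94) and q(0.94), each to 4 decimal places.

Euler on (p,q): p_{n+1} = p_n + h·p', q_{n+1} = q_n + h·q'.
0.200000: (0.770000, 1.100000); f=(1.059300, -2.611400) → (1.161941, 0.133782)
0.570000: (1.161941, 0.133782); f=(2.254736, -1.407258) → (1.996193, -0.386903)
(p(0.94), q(0.94)) ≈ (1.9962, -0.3869)

1.9962, -0.3869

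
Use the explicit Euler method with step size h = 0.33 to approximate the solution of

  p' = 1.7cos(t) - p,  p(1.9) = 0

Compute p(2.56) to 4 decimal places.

Euler: p_{n+1} = p_n + h·f(t_n, p_n).
t=1.900000, p=0.000000: f=-0.549592 → p ← 0.000000 + 0.33·(-0.549592) = -0.181365
t=2.230000, p=-0.181365: f=-0.859863 → p ← -0.181365 + 0.33·(-0.859863) = -0.465120
p(2.56) ≈ -0.4651

-0.4651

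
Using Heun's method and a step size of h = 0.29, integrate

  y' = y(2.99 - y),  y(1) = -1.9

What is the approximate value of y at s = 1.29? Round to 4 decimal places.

-8.2998

Heun: k1 = f(s_n, y_n); k2 = f(s_n + h, y_n + h·k1); y_{n+1} = y_n + (h/2)·(k1 + k2).
s=1.000000, y=-1.900000:
  k1 = f(1.000000, -1.900000) = -9.291000
  k2 = f(1.290000, -4.594390) = -34.845646
  y ← -1.900000 + (0.29/2)·(-9.291000 + (-34.845646)) = -8.299814
y(1.29) ≈ -8.2998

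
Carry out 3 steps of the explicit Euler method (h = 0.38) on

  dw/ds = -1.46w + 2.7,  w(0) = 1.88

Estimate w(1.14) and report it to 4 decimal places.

Euler: w_{n+1} = w_n + h·f(s_n, w_n).
s=0.000000, w=1.880000: f=-0.044800 → w ← 1.880000 + 0.38·(-0.044800) = 1.862976
s=0.380000, w=1.862976: f=-0.019945 → w ← 1.862976 + 0.38·(-0.019945) = 1.855397
s=0.760000, w=1.855397: f=-0.008879 → w ← 1.855397 + 0.38·(-0.008879) = 1.852023
w(1.14) ≈ 1.8520

1.8520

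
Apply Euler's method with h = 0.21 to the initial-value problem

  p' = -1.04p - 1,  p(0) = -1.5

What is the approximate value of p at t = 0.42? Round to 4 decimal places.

Euler: p_{n+1} = p_n + h·f(t_n, p_n).
t=0.000000, p=-1.500000: f=0.560000 → p ← -1.500000 + 0.21·0.560000 = -1.382400
t=0.210000, p=-1.382400: f=0.437696 → p ← -1.382400 + 0.21·0.437696 = -1.290484
p(0.42) ≈ -1.2905

-1.2905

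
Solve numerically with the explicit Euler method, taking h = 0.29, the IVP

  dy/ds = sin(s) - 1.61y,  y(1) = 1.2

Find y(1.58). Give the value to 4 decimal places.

Euler: y_{n+1} = y_n + h·f(s_n, y_n).
s=1.000000, y=1.200000: f=-1.090529 → y ← 1.200000 + 0.29·(-1.090529) = 0.883747
s=1.290000, y=0.883747: f=-0.461997 → y ← 0.883747 + 0.29·(-0.461997) = 0.749767
y(1.58) ≈ 0.7498

0.7498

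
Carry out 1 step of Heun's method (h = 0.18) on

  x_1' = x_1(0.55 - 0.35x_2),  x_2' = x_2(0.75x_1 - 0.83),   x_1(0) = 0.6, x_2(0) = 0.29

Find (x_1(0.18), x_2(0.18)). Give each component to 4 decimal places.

Heun on (x_1,x_2): k1 = f(x_n, state_n); k2 = f(x_n + h, state_n + h·k1); state_{n+1} = state_n + (h/2)·(k1 + k2).
0.000000: (0.600000, 0.290000)
  k1 = (0.269100, -0.110200)
  predictor → (0.648438, 0.270164)
  k2 = (0.295326, -0.092848)
  → (0.650798, 0.271726)
(x_1(0.18), x_2(0.18)) ≈ (0.6508, 0.2717)

0.6508, 0.2717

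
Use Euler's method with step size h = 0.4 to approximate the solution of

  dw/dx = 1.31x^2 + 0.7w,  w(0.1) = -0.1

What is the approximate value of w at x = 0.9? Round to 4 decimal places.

Euler: w_{n+1} = w_n + h·f(x_n, w_n).
x=0.100000, w=-0.100000: f=-0.056900 → w ← -0.100000 + 0.4·(-0.056900) = -0.122760
x=0.500000, w=-0.122760: f=0.241568 → w ← -0.122760 + 0.4·0.241568 = -0.026133
w(0.9) ≈ -0.0261

-0.0261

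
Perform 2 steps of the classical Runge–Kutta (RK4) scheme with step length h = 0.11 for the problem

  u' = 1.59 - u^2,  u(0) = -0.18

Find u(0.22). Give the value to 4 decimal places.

RK4: k1 = f(t_n, u_n); k2 = f(t_n + h/2, u_n + (h/2)·k1); k3 = f(t_n + h/2, u_n + (h/2)·k2); k4 = f(t_n + h, u_n + h·k3); u_{n+1} = u_n + (h/6)·(k1 + 2k2 + 2k3 + k4).
t=0.000000, u=-0.180000:
  k1 = f(0.000000, -0.180000) = 1.557600
  k2 = f(0.055000, -0.094332) = 1.581101
  k3 = f(0.055000, -0.093039) = 1.581344
  k4 = f(0.110000, -0.006052) = 1.589963
  u ← -0.180000 + (0.11/6)·(k1 + 2k2 + 2k3 + k4) = -0.006338
t=0.110000, u=-0.006338:
  k1 = f(0.110000, -0.006338) = 1.589960
  k2 = f(0.165000, 0.081109) = 1.583421
  k3 = f(0.165000, 0.080750) = 1.583479
  k4 = f(0.220000, 0.167844) = 1.561828
  u ← -0.006338 + (0.11/6)·(k1 + 2k2 + 2k3 + k4) = 0.167564
u(0.22) ≈ 0.1676

0.1676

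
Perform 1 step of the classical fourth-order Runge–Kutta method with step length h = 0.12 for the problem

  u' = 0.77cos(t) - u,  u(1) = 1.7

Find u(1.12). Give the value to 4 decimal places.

RK4: k1 = f(t_n, u_n); k2 = f(t_n + h/2, u_n + (h/2)·k1); k3 = f(t_n + h/2, u_n + (h/2)·k2); k4 = f(t_n + h, u_n + h·k3); u_{n+1} = u_n + (h/6)·(k1 + 2k2 + 2k3 + k4).
t=1.000000, u=1.700000:
  k1 = f(1.000000, 1.700000) = -1.283967
  k2 = f(1.060000, 1.622962) = -1.246530
  k3 = f(1.060000, 1.625208) = -1.248777
  k4 = f(1.120000, 1.550147) = -1.214671
  u ← 1.700000 + (0.12/6)·(k1 + 2k2 + 2k3 + k4) = 1.550215
u(1.12) ≈ 1.5502

1.5502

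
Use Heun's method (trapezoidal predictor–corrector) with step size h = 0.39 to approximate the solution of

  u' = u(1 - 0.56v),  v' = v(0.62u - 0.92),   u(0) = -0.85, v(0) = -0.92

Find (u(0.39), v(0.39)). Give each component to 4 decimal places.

Heun on (u,v): k1 = f(t_n, state_n); k2 = f(t_n + h, state_n + h·k1); state_{n+1} = state_n + (h/2)·(k1 + k2).
0.000000: (-0.850000, -0.920000)
  k1 = (-1.287920, 1.331240)
  predictor → (-1.352289, -0.400816)
  k2 = (-1.655820, 0.704803)
  → (-1.424029, -0.522972)
(u(0.39), v(0.39)) ≈ (-1.4240, -0.5230)

-1.4240, -0.5230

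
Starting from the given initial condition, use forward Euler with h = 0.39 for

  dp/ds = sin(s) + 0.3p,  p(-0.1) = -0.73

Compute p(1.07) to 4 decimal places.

-0.6962

Euler: p_{n+1} = p_n + h·f(s_n, p_n).
s=-0.100000, p=-0.730000: f=-0.318833 → p ← -0.730000 + 0.39·(-0.318833) = -0.854345
s=0.290000, p=-0.854345: f=0.029649 → p ← -0.854345 + 0.39·0.029649 = -0.842782
s=0.680000, p=-0.842782: f=0.375958 → p ← -0.842782 + 0.39·0.375958 = -0.696158
p(1.07) ≈ -0.6962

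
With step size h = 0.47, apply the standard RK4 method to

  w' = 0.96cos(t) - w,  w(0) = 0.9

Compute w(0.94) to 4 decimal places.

0.8347

RK4: k1 = f(t_n, w_n); k2 = f(t_n + h/2, w_n + (h/2)·k1); k3 = f(t_n + h/2, w_n + (h/2)·k2); k4 = f(t_n + h, w_n + h·k3); w_{n+1} = w_n + (h/6)·(k1 + 2k2 + 2k3 + k4).
t=0.000000, w=0.900000:
  k1 = f(0.000000, 0.900000) = 0.060000
  k2 = f(0.235000, 0.914100) = 0.019514
  k3 = f(0.235000, 0.904586) = 0.029028
  k4 = f(0.470000, 0.913643) = -0.057738
  w ← 0.900000 + (0.47/6)·(k1 + 2k2 + 2k3 + k4) = 0.907782
t=0.470000, w=0.907782:
  k1 = f(0.470000, 0.907782) = -0.051877
  k2 = f(0.705000, 0.895591) = -0.164444
  k3 = f(0.705000, 0.869138) = -0.137991
  k4 = f(0.940000, 0.842926) = -0.276730
  w ← 0.907782 + (0.47/6)·(k1 + 2k2 + 2k3 + k4) = 0.834660
w(0.94) ≈ 0.8347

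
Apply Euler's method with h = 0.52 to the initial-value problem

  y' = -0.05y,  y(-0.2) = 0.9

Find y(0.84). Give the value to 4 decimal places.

Euler: y_{n+1} = y_n + h·f(x_n, y_n).
x=-0.200000, y=0.900000: f=-0.045000 → y ← 0.900000 + 0.52·(-0.045000) = 0.876600
x=0.320000, y=0.876600: f=-0.043830 → y ← 0.876600 + 0.52·(-0.043830) = 0.853808
y(0.84) ≈ 0.8538

0.8538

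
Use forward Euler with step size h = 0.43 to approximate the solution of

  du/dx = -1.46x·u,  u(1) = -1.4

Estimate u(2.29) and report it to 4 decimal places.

0.0089

Euler: u_{n+1} = u_n + h·f(x_n, u_n).
x=1.000000, u=-1.400000: f=2.044000 → u ← -1.400000 + 0.43·2.044000 = -0.521080
x=1.430000, u=-0.521080: f=1.087911 → u ← -0.521080 + 0.43·1.087911 = -0.053278
x=1.860000, u=-0.053278: f=0.144683 → u ← -0.053278 + 0.43·0.144683 = 0.008935
u(2.29) ≈ 0.0089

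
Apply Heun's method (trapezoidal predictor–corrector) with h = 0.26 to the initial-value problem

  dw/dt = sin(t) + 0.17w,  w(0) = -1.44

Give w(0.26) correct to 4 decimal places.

Heun: k1 = f(t_n, w_n); k2 = f(t_n + h, w_n + h·k1); w_{n+1} = w_n + (h/2)·(k1 + k2).
t=0.000000, w=-1.440000:
  k1 = f(0.000000, -1.440000) = -0.244800
  k2 = f(0.260000, -1.503648) = 0.001460
  w ← -1.440000 + (0.26/2)·(-0.244800 + 0.001460) = -1.471634
w(0.26) ≈ -1.4716

-1.4716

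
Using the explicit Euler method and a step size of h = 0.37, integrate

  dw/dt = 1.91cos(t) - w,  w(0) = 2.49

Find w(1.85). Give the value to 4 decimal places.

Euler: w_{n+1} = w_n + h·f(t_n, w_n).
t=0.000000, w=2.490000: f=-0.580000 → w ← 2.490000 + 0.37·(-0.580000) = 2.275400
t=0.370000, w=2.275400: f=-0.494655 → w ← 2.275400 + 0.37·(-0.494655) = 2.092378
t=0.740000, w=2.092378: f=-0.681903 → w ← 2.092378 + 0.37·(-0.681903) = 1.840074
t=1.110000, w=1.840074: f=-0.990770 → w ← 1.840074 + 0.37·(-0.990770) = 1.473489
t=1.480000, w=1.473489: f=-1.300306 → w ← 1.473489 + 0.37·(-1.300306) = 0.992376
w(1.85) ≈ 0.9924

0.9924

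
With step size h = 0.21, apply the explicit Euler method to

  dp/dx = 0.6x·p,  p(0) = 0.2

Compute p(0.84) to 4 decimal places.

Euler: p_{n+1} = p_n + h·f(x_n, p_n).
x=0.000000, p=0.200000: f=0.000000 → p ← 0.200000 + 0.21·0.000000 = 0.200000
x=0.210000, p=0.200000: f=0.025200 → p ← 0.200000 + 0.21·0.025200 = 0.205292
x=0.420000, p=0.205292: f=0.051734 → p ← 0.205292 + 0.21·0.051734 = 0.216156
x=0.630000, p=0.216156: f=0.081707 → p ← 0.216156 + 0.21·0.081707 = 0.233315
p(0.84) ≈ 0.2333

0.2333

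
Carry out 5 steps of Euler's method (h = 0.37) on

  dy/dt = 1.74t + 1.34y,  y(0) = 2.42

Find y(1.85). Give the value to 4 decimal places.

22.0059

Euler: y_{n+1} = y_n + h·f(t_n, y_n).
t=0.000000, y=2.420000: f=3.242800 → y ← 2.420000 + 0.37·3.242800 = 3.619836
t=0.370000, y=3.619836: f=5.494380 → y ← 3.619836 + 0.37·5.494380 = 5.652757
t=0.740000, y=5.652757: f=8.862294 → y ← 5.652757 + 0.37·8.862294 = 8.931805
t=1.110000, y=8.931805: f=13.900019 → y ← 8.931805 + 0.37·13.900019 = 14.074813
t=1.480000, y=14.074813: f=21.435449 → y ← 14.074813 + 0.37·21.435449 = 22.005929
y(1.85) ≈ 22.0059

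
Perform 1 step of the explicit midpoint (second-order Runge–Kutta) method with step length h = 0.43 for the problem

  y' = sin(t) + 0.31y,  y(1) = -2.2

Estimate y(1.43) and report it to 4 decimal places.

Midpoint: k1 = f(t_n, y_n); k2 = f(t_n + h/2, y_n + (h/2)·k1); y_{n+1} = y_n + h·k2.
t=1.000000, y=-2.200000:
  k1 = f(1.000000, -2.200000) = 0.159471
  k2 = f(1.215000, -2.165714) = 0.265998
  y ← -2.200000 + 0.43·0.265998 = -2.085621
y(1.43) ≈ -2.0856

-2.0856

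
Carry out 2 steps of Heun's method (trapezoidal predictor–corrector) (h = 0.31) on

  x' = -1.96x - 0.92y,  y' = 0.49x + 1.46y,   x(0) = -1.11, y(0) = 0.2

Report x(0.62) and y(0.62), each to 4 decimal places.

Heun on (x,y): k1 = f(t_n, state_n); k2 = f(t_n + h, state_n + h·k1); state_{n+1} = state_n + (h/2)·(k1 + k2).
0.000000: (-1.110000, 0.200000)
  k1 = (1.991600, -0.251900)
  predictor → (-0.492604, 0.121911)
  k2 = (0.853346, -0.063386)
  → (-0.669033, 0.151131)
0.310000: (-0.669033, 0.151131)
  k1 = (1.172265, -0.107176)
  predictor → (-0.305631, 0.117906)
  k2 = (0.490563, 0.022384)
  → (-0.411295, 0.137988)
(x(0.62), y(0.62)) ≈ (-0.4113, 0.1380)

-0.4113, 0.1380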